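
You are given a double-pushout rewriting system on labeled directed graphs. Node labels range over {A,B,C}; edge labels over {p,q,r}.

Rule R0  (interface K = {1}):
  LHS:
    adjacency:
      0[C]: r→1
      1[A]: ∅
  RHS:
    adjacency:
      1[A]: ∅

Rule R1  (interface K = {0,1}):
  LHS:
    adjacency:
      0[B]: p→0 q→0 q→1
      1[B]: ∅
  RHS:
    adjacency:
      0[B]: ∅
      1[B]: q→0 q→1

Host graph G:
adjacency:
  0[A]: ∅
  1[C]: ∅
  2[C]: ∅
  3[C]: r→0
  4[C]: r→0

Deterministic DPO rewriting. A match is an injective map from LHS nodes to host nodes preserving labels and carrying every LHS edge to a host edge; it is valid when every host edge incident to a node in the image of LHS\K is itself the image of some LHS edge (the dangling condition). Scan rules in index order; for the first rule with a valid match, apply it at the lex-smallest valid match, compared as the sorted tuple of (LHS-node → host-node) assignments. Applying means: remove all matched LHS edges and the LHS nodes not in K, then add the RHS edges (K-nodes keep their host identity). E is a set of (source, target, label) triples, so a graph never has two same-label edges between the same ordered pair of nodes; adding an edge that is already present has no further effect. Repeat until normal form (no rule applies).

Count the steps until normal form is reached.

initial: |V|=5 |E|=2  E = 3-r->0 4-r->0
step 1: apply R0 at {0↦3, 1↦0}  → |V|=4 |E|=1  E = 4-r->0
step 2: apply R0 at {0↦4, 1↦0}  → |V|=3 |E|=0  E = ∅
halt: no rule applies after step 2

Answer: 2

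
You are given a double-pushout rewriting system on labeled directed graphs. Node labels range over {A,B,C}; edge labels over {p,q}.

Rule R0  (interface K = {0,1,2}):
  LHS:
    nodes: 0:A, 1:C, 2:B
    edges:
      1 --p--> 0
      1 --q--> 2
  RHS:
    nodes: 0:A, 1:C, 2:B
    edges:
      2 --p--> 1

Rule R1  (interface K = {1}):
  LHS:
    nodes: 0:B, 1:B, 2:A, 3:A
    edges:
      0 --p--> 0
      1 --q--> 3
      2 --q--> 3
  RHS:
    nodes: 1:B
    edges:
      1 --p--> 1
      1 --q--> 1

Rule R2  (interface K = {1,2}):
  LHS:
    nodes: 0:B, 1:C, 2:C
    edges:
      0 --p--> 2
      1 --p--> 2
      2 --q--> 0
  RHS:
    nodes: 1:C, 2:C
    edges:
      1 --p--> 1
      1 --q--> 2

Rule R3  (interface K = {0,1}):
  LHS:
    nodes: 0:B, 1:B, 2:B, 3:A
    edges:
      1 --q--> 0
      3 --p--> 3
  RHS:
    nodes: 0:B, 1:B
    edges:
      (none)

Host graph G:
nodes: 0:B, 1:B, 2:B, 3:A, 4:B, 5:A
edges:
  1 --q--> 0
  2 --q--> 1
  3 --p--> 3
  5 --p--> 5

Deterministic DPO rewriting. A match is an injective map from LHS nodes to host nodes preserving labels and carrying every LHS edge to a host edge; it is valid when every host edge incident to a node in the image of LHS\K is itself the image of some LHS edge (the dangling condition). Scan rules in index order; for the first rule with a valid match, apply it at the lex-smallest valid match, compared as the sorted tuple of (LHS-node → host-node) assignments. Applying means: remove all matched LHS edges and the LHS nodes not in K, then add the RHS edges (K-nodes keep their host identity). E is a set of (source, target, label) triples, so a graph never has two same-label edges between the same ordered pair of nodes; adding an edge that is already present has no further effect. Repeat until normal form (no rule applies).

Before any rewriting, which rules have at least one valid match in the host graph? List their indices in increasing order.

R0: no valid match — LHS pattern not found
R1: no valid match — LHS pattern not found
R2: no valid match — LHS pattern not found
R3: 4 valid matches — {0↦0, 1↦1, 2↦4, 3↦3}, {0↦0, 1↦1, 2↦4, 3↦5}, {0↦1, 1↦2, 2↦4, 3↦3} (+1 more)

Answer: [R3]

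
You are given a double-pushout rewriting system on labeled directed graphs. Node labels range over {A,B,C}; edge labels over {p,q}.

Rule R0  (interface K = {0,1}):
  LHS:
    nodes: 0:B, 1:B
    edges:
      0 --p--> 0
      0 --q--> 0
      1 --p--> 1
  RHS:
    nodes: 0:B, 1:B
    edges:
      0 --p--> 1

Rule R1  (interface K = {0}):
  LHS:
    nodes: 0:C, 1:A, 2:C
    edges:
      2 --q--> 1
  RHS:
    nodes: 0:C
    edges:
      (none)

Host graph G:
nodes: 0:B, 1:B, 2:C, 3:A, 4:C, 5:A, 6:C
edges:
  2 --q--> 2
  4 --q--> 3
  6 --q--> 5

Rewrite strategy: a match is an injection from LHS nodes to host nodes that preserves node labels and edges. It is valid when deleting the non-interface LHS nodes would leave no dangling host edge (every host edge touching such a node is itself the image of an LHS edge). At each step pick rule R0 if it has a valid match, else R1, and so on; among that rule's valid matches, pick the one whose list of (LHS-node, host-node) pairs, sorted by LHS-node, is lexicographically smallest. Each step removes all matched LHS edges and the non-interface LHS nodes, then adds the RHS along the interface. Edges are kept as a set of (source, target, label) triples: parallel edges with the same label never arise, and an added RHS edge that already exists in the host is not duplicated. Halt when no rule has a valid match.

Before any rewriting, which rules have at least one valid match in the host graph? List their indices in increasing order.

Answer: [R1]

Steps:
R0: no valid match — LHS pattern not found
R1: 4 valid matches — {0↦2, 1↦3, 2↦4}, {0↦2, 1↦5, 2↦6}, {0↦4, 1↦5, 2↦6} (+1 more)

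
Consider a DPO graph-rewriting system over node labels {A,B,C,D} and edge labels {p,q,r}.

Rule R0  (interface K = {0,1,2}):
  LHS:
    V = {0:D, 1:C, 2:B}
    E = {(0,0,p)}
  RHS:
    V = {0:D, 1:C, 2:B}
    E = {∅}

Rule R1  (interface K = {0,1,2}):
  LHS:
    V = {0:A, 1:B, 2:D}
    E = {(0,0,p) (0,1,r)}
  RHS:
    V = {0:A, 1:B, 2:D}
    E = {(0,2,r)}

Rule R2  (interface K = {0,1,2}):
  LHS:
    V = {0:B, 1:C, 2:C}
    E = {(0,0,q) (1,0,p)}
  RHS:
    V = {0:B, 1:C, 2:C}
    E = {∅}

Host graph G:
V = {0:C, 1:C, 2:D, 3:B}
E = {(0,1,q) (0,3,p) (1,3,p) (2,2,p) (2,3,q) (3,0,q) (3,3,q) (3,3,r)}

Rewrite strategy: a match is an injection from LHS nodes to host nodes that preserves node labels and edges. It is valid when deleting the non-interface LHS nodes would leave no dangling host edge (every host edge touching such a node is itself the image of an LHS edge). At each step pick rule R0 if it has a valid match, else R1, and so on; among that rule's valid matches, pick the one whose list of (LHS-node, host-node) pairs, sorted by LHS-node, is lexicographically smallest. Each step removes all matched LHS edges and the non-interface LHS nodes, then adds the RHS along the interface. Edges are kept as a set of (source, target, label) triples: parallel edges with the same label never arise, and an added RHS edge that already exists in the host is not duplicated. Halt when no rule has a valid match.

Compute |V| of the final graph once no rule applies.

start.  V:4 E:8  edges: 0-q->1 0-p->3 1-p->3 2-p->2 2-q->3 3-q->0 3-q->3 3-r->3
1. fire R0 via {0↦2, 1↦0, 2↦3}  →  V:4 E:7  edges: 0-q->1 0-p->3 1-p->3 2-q->3 3-q->0 3-q->3 3-r->3
2. fire R2 via {0↦3, 1↦0, 2↦1}  →  V:4 E:5  edges: 0-q->1 1-p->3 2-q->3 3-q->0 3-r->3
final graph: no rule applies after step 2
NF nodes: {0:C, 1:C, 2:D, 3:B}

Answer: 4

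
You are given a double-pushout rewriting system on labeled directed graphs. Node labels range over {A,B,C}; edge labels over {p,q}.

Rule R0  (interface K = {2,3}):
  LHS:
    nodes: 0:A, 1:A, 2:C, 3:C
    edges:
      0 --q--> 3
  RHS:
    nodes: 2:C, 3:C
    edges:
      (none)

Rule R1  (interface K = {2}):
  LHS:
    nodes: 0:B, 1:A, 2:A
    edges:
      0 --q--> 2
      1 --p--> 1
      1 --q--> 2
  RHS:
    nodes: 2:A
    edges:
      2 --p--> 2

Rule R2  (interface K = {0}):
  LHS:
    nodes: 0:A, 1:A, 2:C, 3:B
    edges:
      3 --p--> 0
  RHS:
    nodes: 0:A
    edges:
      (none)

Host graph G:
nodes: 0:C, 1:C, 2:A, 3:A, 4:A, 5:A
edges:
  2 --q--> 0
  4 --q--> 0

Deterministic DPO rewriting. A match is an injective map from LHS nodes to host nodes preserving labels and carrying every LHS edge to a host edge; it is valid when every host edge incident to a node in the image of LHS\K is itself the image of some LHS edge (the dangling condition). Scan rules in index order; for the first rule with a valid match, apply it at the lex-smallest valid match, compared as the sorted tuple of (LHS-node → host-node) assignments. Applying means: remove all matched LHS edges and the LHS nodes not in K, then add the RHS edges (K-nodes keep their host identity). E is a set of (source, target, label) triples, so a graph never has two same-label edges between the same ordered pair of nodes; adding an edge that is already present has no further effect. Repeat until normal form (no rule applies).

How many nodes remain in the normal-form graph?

start.  V:6 E:2  edges: 2-q->0 4-q->0
1. fire R0 via {0↦2, 1↦3, 2↦1, 3↦0}  →  V:4 E:1  edges: 4-q->0
2. fire R0 via {0↦4, 1↦5, 2↦1, 3↦0}  →  V:2 E:0  edges: ∅
final graph: no rule applies after step 2
NF nodes: {0:C, 1:C}

Answer: 2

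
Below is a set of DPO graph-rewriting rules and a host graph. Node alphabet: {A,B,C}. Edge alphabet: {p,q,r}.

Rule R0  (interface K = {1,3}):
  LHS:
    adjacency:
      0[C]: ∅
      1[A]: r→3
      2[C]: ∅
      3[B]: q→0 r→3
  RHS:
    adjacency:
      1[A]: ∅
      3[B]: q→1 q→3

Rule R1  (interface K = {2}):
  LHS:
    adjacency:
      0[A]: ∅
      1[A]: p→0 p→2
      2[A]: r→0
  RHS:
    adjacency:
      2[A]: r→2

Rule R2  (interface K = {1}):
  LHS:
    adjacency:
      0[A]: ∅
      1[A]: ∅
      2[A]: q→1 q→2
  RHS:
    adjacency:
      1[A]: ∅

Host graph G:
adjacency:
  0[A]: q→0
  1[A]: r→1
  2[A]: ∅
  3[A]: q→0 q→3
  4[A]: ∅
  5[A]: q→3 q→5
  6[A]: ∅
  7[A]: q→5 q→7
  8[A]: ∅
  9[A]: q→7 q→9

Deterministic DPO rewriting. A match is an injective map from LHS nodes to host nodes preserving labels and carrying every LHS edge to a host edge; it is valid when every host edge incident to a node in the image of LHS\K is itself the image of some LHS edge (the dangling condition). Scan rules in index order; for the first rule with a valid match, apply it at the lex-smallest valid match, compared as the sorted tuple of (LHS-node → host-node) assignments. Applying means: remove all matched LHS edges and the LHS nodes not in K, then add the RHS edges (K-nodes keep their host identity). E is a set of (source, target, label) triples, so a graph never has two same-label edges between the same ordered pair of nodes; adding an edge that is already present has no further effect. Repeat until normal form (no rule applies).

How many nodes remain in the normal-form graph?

Answer: 2

Rewrite trace:
initial: |V|=10 |E|=10  E = 0-q->0 1-r->1 3-q->0 3-q->3 5-q->3 5-q->5 7-q->5 7-q->7 9-q->7 9-q->9
step 1: apply R2 at {0↦2, 1↦7, 2↦9}  → |V|=8 |E|=8  E = 0-q->0 1-r->1 3-q->0 3-q->3 5-q->3 5-q->5 7-q->5 7-q->7
step 2: apply R2 at {0↦4, 1↦5, 2↦7}  → |V|=6 |E|=6  E = 0-q->0 1-r->1 3-q->0 3-q->3 5-q->3 5-q->5
step 3: apply R2 at {0↦6, 1↦3, 2↦5}  → |V|=4 |E|=4  E = 0-q->0 1-r->1 3-q->0 3-q->3
step 4: apply R2 at {0↦8, 1↦0, 2↦3}  → |V|=2 |E|=2  E = 0-q->0 1-r->1
normal form: no rule applies after step 4
NF nodes: {0:A, 1:A}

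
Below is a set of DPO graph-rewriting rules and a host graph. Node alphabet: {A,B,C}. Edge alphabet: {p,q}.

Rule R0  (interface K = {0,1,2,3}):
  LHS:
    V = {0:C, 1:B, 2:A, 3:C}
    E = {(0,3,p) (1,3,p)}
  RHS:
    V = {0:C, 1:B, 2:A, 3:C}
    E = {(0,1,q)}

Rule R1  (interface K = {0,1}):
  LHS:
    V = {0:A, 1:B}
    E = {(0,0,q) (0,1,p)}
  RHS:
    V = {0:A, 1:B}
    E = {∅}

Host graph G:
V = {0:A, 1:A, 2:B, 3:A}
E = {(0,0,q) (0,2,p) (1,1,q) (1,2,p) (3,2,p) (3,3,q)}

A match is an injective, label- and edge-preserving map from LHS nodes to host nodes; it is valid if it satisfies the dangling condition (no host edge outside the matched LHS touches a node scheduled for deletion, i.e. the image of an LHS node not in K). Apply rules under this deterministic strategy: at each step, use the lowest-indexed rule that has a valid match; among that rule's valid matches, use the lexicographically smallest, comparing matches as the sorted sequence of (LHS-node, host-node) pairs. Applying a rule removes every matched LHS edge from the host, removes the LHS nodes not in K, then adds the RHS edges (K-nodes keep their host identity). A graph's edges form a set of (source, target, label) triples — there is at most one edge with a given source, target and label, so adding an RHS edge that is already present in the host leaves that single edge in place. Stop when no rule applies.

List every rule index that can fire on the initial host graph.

R0: no valid match — LHS pattern not found
R1: 3 valid matches — {0↦0, 1↦2}, {0↦1, 1↦2}, {0↦3, 1↦2}

Answer: [R1]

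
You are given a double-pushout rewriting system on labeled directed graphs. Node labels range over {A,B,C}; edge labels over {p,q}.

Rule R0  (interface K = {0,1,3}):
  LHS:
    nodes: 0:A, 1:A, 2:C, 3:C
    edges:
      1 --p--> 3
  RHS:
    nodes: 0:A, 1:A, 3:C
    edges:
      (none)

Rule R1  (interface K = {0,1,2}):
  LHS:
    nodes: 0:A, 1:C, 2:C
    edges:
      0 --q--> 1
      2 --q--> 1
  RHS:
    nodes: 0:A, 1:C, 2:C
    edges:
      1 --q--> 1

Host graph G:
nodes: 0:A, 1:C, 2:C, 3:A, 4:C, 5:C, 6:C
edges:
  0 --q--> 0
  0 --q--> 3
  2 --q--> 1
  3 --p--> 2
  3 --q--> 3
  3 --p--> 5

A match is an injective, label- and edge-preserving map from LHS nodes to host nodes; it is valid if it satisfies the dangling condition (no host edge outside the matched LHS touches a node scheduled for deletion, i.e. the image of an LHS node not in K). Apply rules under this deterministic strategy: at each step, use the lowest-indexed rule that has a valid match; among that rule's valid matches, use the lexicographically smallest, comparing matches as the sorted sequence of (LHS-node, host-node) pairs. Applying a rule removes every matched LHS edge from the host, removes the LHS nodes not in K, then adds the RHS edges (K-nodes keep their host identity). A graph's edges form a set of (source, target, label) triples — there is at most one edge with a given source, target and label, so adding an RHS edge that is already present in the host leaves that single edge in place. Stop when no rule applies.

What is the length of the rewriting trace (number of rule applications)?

Answer: 2

Rewrite trace:
initial: |V|=7 |E|=6  E = 0-q->0 0-q->3 2-q->1 3-p->2 3-q->3 3-p->5
step 1: apply R0 at {0↦0, 1↦3, 2↦4, 3↦2}  → |V|=6 |E|=5  E = 0-q->0 0-q->3 2-q->1 3-q->3 3-p->5
step 2: apply R0 at {0↦0, 1↦3, 2↦6, 3↦5}  → |V|=5 |E|=4  E = 0-q->0 0-q->3 2-q->1 3-q->3
normal form: no rule applies after step 2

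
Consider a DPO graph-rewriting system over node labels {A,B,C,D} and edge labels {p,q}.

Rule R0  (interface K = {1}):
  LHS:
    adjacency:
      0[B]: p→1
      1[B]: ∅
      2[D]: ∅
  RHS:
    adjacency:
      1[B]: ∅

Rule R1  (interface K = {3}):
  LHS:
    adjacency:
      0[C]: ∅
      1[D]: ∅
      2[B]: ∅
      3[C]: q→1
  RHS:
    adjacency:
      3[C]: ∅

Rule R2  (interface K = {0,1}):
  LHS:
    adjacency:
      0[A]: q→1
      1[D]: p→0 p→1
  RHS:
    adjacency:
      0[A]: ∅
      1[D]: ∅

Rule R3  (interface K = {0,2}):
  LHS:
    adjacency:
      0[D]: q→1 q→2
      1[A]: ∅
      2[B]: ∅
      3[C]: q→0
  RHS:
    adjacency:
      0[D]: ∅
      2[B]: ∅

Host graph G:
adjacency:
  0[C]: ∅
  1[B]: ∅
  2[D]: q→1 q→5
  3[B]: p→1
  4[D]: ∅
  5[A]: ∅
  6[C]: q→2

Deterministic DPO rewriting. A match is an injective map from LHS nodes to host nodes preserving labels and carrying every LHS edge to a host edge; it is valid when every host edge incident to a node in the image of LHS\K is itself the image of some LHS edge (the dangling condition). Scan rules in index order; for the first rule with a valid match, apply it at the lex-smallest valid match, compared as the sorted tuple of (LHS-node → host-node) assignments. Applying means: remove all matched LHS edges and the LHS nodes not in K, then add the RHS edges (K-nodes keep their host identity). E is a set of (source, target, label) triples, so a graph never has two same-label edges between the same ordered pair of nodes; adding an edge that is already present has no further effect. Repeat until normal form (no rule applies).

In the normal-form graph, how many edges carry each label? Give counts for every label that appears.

Answer: (no edges)

Steps:
start.  V:7 E:4  edges: 2-q->1 2-q->5 3-p->1 6-q->2
1. fire R0 via {0↦3, 1↦1, 2↦4}  →  V:5 E:3  edges: 2-q->1 2-q->5 6-q->2
2. fire R3 via {0↦2, 1↦5, 2↦1, 3↦6}  →  V:3 E:0  edges: ∅
halt: no rule applies after step 2
NF edges: []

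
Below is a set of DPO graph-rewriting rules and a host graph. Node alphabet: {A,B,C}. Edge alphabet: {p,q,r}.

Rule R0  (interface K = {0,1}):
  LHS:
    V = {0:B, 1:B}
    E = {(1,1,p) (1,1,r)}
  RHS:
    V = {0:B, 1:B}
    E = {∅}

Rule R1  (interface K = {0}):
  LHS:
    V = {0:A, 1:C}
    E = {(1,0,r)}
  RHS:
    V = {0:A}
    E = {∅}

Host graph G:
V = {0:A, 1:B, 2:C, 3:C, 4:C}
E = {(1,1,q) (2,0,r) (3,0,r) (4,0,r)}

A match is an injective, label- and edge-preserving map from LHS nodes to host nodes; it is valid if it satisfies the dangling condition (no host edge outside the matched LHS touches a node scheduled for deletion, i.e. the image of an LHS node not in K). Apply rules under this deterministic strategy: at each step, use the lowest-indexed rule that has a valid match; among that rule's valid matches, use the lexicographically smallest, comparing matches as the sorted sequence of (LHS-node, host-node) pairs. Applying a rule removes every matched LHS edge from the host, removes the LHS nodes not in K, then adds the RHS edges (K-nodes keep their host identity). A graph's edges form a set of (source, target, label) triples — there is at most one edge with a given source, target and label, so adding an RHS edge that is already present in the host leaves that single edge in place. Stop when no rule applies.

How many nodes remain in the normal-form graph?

Answer: 2

Derivation:
start.  V:5 E:4  edges: 1-q->1 2-r->0 3-r->0 4-r->0
1. fire R1 via {0↦0, 1↦2}  →  V:4 E:3  edges: 1-q->1 3-r->0 4-r->0
2. fire R1 via {0↦0, 1↦3}  →  V:3 E:2  edges: 1-q->1 4-r->0
3. fire R1 via {0↦0, 1↦4}  →  V:2 E:1  edges: 1-q->1
final graph: no rule applies after step 3
NF nodes: {0:A, 1:B}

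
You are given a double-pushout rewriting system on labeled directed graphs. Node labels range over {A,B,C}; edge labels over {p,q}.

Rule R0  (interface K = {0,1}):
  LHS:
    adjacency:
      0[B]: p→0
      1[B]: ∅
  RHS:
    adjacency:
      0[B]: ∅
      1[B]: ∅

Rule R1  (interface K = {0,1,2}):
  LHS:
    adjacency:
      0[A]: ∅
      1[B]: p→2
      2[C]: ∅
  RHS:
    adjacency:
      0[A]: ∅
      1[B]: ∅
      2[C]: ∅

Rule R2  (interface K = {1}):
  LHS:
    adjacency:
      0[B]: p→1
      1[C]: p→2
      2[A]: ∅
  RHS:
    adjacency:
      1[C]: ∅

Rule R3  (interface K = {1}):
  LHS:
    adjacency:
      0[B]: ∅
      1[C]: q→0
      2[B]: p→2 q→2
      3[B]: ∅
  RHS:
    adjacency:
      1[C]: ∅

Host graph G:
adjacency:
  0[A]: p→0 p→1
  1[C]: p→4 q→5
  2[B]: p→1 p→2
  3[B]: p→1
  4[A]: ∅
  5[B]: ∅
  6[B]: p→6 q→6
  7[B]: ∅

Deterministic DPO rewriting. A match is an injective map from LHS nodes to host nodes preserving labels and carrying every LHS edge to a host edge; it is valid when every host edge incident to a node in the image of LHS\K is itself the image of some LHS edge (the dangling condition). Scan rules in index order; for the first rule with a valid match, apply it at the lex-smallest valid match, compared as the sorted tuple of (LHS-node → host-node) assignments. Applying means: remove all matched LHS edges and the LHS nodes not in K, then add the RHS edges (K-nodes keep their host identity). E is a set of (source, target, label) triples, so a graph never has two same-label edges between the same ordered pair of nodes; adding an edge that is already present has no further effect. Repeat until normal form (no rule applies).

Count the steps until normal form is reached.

initial: |V|=8 |E|=9  E = 0-p->0 0-p->1 1-p->4 1-q->5 2-p->1 2-p->2 3-p->1 6-p->6 6-q->6
step 1: apply R0 at {0↦2, 1↦3}  → |V|=8 |E|=8  E = 0-p->0 0-p->1 1-p->4 1-q->5 2-p->1 3-p->1 6-p->6 6-q->6
step 2: apply R0 at {0↦6, 1↦2}  → |V|=8 |E|=7  E = 0-p->0 0-p->1 1-p->4 1-q->5 2-p->1 3-p->1 6-q->6
step 3: apply R1 at {0↦0, 1↦2, 2↦1}  → |V|=8 |E|=6  E = 0-p->0 0-p->1 1-p->4 1-q->5 3-p->1 6-q->6
step 4: apply R1 at {0↦0, 1↦3, 2↦1}  → |V|=8 |E|=5  E = 0-p->0 0-p->1 1-p->4 1-q->5 6-q->6
final graph: no rule applies after step 4

Answer: 4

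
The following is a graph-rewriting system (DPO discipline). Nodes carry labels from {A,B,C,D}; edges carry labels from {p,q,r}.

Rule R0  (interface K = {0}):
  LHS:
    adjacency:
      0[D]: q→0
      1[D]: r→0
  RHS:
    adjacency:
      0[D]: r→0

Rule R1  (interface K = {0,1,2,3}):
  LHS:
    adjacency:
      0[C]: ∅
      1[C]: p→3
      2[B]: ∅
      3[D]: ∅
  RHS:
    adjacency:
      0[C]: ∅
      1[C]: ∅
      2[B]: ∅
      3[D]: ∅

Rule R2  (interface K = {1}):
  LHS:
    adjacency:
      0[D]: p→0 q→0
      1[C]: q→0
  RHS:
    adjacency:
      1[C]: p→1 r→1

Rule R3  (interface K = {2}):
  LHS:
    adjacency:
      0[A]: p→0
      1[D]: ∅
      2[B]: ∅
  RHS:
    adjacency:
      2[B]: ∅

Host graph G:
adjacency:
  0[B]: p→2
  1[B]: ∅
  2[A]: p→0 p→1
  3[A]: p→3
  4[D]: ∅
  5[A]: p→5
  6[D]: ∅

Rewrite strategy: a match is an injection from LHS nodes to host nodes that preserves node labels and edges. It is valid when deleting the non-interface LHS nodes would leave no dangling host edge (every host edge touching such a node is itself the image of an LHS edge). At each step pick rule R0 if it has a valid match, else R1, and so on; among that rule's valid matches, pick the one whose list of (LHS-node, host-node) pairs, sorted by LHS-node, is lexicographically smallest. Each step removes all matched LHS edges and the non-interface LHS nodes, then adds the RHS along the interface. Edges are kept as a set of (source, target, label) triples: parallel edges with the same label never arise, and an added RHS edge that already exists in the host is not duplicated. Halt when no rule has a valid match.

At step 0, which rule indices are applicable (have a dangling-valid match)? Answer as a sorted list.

R0: no valid match — LHS pattern not found
R1: no valid match — LHS pattern not found
R2: no valid match — LHS pattern not found
R3: 8 valid matches — {0↦3, 1↦4, 2↦0}, {0↦3, 1↦4, 2↦1}, {0↦3, 1↦6, 2↦0} (+5 more)

Answer: [R3]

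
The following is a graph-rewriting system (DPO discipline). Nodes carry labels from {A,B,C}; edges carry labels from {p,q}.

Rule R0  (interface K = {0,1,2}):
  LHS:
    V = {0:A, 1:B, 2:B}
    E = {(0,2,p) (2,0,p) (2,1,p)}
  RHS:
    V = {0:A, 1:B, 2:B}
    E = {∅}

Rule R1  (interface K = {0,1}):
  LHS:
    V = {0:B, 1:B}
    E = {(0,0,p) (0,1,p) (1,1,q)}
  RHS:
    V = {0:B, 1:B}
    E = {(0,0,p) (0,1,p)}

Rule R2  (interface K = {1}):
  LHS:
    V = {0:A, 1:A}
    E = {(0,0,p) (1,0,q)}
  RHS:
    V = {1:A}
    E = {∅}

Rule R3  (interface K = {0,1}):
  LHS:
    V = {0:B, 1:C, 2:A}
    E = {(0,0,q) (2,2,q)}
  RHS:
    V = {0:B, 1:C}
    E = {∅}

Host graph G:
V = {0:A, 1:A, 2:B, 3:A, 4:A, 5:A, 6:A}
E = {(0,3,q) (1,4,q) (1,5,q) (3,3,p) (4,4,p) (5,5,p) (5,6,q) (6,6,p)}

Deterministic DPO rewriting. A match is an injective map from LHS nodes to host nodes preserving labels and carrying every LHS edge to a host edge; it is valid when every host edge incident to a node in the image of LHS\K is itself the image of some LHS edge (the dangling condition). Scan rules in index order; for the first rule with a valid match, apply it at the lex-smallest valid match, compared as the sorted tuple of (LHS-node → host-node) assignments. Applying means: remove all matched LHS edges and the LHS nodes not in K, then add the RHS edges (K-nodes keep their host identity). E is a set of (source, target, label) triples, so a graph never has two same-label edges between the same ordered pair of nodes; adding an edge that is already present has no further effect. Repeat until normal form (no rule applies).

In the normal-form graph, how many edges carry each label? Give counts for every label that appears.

Answer: (no edges)

Derivation:
[0] host  ⇒  7 nodes, 8 edges  {0-q->3 1-q->4 1-q->5 3-p->3 4-p->4 5-p->5 5-q->6 6-p->6}
[1] R2 @ {0↦3, 1↦0}  ⇒  6 nodes, 6 edges  {1-q->4 1-q->5 4-p->4 5-p->5 5-q->6 6-p->6}
[2] R2 @ {0↦4, 1↦1}  ⇒  5 nodes, 4 edges  {1-q->5 5-p->5 5-q->6 6-p->6}
[3] R2 @ {0↦6, 1↦5}  ⇒  4 nodes, 2 edges  {1-q->5 5-p->5}
[4] R2 @ {0↦5, 1↦1}  ⇒  3 nodes, 0 edges  {∅}
normal form: no rule applies after step 4
NF edges: []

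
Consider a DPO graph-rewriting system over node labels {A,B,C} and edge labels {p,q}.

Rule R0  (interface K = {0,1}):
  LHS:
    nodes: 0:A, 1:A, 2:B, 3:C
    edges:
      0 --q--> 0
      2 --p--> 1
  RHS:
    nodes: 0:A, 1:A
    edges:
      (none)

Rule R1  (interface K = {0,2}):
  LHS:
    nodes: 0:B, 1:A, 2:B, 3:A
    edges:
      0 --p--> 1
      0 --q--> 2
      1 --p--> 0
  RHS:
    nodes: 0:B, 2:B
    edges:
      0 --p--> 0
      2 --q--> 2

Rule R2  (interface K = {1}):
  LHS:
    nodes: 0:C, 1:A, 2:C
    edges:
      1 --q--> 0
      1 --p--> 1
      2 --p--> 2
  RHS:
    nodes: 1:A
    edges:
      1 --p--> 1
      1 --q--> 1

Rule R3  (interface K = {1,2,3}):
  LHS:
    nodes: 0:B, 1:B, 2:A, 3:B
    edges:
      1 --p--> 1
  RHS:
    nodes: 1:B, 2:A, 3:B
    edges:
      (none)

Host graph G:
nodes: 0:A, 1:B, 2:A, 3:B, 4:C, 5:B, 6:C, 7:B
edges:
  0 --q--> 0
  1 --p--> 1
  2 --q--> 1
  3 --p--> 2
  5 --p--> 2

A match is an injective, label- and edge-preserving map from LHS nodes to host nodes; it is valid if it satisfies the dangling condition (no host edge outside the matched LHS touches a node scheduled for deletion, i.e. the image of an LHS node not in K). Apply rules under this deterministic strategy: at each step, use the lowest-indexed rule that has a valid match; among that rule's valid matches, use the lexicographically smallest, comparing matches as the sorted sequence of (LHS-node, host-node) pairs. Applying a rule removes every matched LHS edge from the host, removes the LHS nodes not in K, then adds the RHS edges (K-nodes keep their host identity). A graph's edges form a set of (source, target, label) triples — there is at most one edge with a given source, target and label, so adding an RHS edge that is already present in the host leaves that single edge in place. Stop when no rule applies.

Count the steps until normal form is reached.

start.  V:8 E:5  edges: 0-q->0 1-p->1 2-q->1 3-p->2 5-p->2
1. fire R0 via {0↦0, 1↦2, 2↦3, 3↦4}  →  V:6 E:3  edges: 1-p->1 2-q->1 5-p->2
2. fire R3 via {0↦7, 1↦1, 2↦0, 3↦5}  →  V:5 E:2  edges: 2-q->1 5-p->2
normal form: no rule applies after step 2

Answer: 2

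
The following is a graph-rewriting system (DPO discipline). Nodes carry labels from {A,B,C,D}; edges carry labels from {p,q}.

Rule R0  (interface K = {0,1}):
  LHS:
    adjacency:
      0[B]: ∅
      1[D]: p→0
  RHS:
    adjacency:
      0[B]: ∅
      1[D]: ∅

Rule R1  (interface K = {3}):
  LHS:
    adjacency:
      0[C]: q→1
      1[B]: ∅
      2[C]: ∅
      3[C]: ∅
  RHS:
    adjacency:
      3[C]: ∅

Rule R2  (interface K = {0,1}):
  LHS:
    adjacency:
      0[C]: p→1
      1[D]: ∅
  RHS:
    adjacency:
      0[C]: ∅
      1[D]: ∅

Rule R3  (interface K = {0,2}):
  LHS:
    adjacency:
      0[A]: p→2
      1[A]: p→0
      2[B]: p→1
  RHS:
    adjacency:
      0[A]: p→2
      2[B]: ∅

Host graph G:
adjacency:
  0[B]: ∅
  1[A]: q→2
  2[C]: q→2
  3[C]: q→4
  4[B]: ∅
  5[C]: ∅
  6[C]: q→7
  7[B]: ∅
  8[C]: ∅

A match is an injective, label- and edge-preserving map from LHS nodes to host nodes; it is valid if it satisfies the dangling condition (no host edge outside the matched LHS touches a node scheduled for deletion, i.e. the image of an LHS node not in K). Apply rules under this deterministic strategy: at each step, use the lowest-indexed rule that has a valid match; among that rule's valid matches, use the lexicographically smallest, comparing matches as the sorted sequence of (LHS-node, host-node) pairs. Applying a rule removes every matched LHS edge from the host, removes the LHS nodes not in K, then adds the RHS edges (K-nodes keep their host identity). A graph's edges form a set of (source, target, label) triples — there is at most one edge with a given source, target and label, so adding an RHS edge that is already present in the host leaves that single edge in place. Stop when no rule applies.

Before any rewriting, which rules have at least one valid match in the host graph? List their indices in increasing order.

Answer: [R1]

Derivation:
R0: no valid match — LHS pattern not found
R1: 12 valid matches — {0↦3, 1↦4, 2↦5, 3↦2}, {0↦3, 1↦4, 2↦5, 3↦6}, {0↦3, 1↦4, 2↦5, 3↦8} (+9 more)
R2: no valid match — LHS pattern not found
R3: no valid match — LHS pattern not found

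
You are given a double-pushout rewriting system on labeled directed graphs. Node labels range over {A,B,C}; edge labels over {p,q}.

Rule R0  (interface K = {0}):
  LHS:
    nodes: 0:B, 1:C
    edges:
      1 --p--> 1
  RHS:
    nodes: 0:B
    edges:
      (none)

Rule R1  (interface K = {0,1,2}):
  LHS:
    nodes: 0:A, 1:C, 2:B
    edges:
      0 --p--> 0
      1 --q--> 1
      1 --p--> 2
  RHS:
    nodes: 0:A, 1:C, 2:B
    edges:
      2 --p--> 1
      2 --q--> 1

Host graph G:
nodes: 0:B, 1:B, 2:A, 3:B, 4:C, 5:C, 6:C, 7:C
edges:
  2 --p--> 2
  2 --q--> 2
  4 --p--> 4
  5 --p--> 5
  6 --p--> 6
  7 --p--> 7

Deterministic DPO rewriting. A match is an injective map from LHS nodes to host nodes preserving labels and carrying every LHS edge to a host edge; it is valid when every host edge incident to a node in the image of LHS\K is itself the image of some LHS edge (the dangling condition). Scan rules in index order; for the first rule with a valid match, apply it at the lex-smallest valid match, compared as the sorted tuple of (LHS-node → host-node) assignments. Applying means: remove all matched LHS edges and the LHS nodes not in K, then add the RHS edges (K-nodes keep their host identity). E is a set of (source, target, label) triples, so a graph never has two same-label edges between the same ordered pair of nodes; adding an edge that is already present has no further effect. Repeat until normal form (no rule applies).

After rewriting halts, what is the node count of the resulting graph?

start.  V:8 E:6  edges: 2-p->2 2-q->2 4-p->4 5-p->5 6-p->6 7-p->7
1. fire R0 via {0↦0, 1↦4}  →  V:7 E:5  edges: 2-p->2 2-q->2 5-p->5 6-p->6 7-p->7
2. fire R0 via {0↦0, 1↦5}  →  V:6 E:4  edges: 2-p->2 2-q->2 6-p->6 7-p->7
3. fire R0 via {0↦0, 1↦6}  →  V:5 E:3  edges: 2-p->2 2-q->2 7-p->7
4. fire R0 via {0↦0, 1↦7}  →  V:4 E:2  edges: 2-p->2 2-q->2
normal form: no rule applies after step 4
NF nodes: {0:B, 1:B, 2:A, 3:B}

Answer: 4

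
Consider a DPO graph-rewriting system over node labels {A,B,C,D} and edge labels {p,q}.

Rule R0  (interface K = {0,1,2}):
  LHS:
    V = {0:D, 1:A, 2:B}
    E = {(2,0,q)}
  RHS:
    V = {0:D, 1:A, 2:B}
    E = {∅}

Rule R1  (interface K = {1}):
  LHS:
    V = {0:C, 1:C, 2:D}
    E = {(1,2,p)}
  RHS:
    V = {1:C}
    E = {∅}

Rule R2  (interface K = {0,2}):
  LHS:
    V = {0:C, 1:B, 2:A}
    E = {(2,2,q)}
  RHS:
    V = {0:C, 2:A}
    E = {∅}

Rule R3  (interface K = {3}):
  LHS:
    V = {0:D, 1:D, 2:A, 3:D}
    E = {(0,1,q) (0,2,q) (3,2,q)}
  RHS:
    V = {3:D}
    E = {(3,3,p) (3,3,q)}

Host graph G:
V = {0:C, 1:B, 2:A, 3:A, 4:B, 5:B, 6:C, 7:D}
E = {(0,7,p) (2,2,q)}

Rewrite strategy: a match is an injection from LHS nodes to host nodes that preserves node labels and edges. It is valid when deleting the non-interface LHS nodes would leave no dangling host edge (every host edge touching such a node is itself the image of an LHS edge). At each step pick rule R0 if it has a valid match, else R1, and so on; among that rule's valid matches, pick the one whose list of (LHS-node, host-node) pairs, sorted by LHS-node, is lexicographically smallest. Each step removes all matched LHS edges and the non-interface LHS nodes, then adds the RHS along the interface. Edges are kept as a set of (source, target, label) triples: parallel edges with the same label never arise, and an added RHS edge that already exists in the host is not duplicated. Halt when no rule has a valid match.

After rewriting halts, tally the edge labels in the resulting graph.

[0] host  ⇒  8 nodes, 2 edges  {0-p->7 2-q->2}
[1] R1 @ {0↦6, 1↦0, 2↦7}  ⇒  6 nodes, 1 edges  {2-q->2}
[2] R2 @ {0↦0, 1↦1, 2↦2}  ⇒  5 nodes, 0 edges  {∅}
halt: no rule applies after step 2
NF edges: []

Answer: (no edges)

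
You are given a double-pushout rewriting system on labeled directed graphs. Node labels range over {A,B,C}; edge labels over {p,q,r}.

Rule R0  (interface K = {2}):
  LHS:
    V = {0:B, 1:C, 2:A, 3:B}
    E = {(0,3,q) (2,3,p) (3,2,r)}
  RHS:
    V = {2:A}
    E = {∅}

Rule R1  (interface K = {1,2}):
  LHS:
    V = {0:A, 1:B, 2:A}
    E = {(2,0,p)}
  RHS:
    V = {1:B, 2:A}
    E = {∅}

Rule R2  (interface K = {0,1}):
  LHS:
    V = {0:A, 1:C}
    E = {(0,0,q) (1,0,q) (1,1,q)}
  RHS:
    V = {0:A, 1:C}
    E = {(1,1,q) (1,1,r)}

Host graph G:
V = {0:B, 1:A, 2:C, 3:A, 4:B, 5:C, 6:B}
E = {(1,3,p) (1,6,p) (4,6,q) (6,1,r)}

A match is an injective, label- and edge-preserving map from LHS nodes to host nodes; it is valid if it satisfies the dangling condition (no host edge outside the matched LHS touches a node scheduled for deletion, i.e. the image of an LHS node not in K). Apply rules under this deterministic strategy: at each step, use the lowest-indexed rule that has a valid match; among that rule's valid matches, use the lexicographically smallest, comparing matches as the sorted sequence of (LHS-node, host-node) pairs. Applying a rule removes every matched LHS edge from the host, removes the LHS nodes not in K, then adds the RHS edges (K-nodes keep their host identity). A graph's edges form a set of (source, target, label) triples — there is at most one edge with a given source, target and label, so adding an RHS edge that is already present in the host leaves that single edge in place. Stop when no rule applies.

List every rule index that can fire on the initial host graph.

R0: 2 valid matches — {0↦4, 1↦2, 2↦1, 3↦6}, {0↦4, 1↦5, 2↦1, 3↦6}
R1: 3 valid matches — {0↦3, 1↦0, 2↦1}, {0↦3, 1↦4, 2↦1}, {0↦3, 1↦6, 2↦1}
R2: no valid match — LHS pattern not found

Answer: [R0,R1]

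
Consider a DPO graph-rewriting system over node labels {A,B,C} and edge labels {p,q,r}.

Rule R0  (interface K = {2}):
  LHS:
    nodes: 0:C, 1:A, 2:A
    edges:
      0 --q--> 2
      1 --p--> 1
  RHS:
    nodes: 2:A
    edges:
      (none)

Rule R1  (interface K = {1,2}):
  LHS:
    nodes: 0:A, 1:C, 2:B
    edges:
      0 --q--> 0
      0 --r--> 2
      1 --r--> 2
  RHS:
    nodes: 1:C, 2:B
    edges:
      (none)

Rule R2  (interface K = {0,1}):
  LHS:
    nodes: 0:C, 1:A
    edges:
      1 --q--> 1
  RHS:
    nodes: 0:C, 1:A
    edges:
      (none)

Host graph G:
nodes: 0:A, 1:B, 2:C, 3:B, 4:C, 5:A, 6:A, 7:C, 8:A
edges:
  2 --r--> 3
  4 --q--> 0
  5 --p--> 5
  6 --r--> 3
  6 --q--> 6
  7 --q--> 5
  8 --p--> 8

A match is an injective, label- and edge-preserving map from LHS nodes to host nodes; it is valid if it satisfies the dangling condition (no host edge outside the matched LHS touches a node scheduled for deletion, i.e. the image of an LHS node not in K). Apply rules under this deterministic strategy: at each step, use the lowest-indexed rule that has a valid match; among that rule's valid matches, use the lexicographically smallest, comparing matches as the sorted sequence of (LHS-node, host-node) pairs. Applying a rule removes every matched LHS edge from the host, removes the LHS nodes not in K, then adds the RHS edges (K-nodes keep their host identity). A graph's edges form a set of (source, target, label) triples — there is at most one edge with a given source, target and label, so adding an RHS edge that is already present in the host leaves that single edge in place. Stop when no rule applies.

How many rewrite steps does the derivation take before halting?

initial: |V|=9 |E|=7  E = 2-r->3 4-q->0 5-p->5 6-r->3 6-q->6 7-q->5 8-p->8
step 1: apply R0 at {0↦4, 1↦8, 2↦0}  → |V|=7 |E|=5  E = 2-r->3 5-p->5 6-r->3 6-q->6 7-q->5
step 2: apply R1 at {0↦6, 1↦2, 2↦3}  → |V|=6 |E|=2  E = 5-p->5 7-q->5
halt: no rule applies after step 2

Answer: 2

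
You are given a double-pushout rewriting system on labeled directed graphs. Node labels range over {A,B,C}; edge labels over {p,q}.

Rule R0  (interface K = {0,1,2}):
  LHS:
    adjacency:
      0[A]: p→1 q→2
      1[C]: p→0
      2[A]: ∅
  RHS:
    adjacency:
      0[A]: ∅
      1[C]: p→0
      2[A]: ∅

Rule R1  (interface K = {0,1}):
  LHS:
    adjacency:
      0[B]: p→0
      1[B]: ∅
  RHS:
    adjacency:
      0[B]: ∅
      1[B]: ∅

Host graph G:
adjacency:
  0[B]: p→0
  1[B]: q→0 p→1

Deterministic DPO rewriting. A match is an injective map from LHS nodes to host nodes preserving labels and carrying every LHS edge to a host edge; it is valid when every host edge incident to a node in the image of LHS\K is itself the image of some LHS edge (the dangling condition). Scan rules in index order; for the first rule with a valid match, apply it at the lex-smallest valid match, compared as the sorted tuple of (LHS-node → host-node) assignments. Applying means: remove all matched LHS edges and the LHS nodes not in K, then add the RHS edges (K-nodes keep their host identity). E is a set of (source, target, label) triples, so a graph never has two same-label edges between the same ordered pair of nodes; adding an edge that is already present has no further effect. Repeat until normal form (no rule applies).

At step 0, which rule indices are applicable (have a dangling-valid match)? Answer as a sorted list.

R0: no valid match — LHS pattern not found
R1: 2 valid matches — {0↦0, 1↦1}, {0↦1, 1↦0}

Answer: [R1]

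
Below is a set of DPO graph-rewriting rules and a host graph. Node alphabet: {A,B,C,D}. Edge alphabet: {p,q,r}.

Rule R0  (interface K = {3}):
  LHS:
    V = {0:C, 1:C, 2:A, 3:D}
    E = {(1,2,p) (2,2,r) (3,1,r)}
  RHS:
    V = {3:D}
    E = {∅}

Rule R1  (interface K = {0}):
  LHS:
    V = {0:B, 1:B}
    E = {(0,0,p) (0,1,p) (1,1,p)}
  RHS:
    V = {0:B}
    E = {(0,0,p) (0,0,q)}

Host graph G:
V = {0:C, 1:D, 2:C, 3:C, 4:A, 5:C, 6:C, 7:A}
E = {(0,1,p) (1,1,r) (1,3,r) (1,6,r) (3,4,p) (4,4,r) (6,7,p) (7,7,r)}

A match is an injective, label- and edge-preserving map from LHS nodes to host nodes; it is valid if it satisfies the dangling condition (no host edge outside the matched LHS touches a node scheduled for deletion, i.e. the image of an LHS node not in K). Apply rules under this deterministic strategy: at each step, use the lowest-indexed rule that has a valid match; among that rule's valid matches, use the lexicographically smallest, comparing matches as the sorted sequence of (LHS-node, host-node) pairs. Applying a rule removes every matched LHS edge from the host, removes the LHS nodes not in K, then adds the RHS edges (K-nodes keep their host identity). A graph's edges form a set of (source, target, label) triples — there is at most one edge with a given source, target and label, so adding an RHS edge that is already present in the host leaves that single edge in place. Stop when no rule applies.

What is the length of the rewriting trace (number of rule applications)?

Answer: 2

Rewrite trace:
initial: |V|=8 |E|=8  E = 0-p->1 1-r->1 1-r->3 1-r->6 3-p->4 4-r->4 6-p->7 7-r->7
step 1: apply R0 at {0↦2, 1↦3, 2↦4, 3↦1}  → |V|=5 |E|=5  E = 0-p->1 1-r->1 1-r->6 6-p->7 7-r->7
step 2: apply R0 at {0↦5, 1↦6, 2↦7, 3↦1}  → |V|=2 |E|=2  E = 0-p->1 1-r->1
halt: no rule applies after step 2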